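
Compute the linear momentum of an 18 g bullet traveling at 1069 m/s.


p = m*v = 0.018*1069 = 19.24 kg·m/s

19.24 kg·m/s


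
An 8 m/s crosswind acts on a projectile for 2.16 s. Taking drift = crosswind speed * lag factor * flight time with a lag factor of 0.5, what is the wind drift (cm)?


drift = v_wind * lag * t = 8 * 0.5 * 2.16 = 8.64 m ≈ 864 cm

864 cm


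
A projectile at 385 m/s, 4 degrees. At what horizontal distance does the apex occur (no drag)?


R = v0^2*sin(2*theta)/g = 385^2*sin(2*4°)/9.81 = 2102.85 m
apex_dist = R/2 = 2102.85/2 = 1051 m

1051 m


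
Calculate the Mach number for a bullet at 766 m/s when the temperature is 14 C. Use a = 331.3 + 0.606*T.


a = 331.3 + 0.606*(14) = 339.784 m/s
M = v/a = 766/339.784 = 2.254

2.254


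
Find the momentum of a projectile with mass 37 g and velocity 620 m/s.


p = m*v = 0.037*620 = 22.94 kg·m/s

22.94 kg·m/s


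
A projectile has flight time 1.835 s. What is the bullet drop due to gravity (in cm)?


drop = 0.5*g*t^2 = 0.5*9.81*1.835^2 = 16.5162 m ≈ 1652 cm

1652 cm


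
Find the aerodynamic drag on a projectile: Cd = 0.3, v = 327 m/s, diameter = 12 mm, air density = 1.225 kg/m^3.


A = pi*(d/2)^2 = pi*(12/2000)^2 = 1.13097e-04 m^2
Fd = 0.5*Cd*rho*A*v^2 = 0.5*0.3*1.225*1.13097e-04*327^2 = 2.222 N

2.222 N


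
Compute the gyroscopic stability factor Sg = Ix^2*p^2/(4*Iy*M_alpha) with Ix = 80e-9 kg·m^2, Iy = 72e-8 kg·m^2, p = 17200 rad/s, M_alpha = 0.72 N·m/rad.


Sg = Ix^2 * p^2 / (4 * Iy * M_alpha) = (80e-9)^2 * 17200^2 / (4 * 72e-8 * 0.72) = 0.9131

0.9131


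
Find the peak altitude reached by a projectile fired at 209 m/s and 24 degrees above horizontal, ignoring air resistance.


H = (v0*sin(theta))^2 / (2g) = (209*sin(24°))^2 / (2*9.81) = 368.3 m

368.3 m


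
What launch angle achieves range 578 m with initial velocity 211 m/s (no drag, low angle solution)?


sin(2*theta) = R*g/v0^2 = 578*9.81/211^2 = 0.12736, theta = arcsin(0.12736)/2 = 3.659°

3.659 degrees


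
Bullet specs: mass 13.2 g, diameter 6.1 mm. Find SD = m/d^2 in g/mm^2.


SD = m/d^2 = 13.2/6.1^2 = 0.3547 g/mm^2

0.3547 g/mm^2


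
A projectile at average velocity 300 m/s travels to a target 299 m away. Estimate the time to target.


t = d/v = 299/300 = 0.9967 s

0.9967 s


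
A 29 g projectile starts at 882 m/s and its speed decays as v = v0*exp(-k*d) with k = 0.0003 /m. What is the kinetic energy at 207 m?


v = v0*exp(-k*d) = 882*exp(-0.0003*207) = 828.894 m/s
E = 0.5*m*v^2 = 0.5*0.029*828.894^2 = 9962 J

9962 J


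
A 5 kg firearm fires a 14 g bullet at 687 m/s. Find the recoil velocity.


v_recoil = m_p * v_p / m_gun = 0.014 * 687 / 5 = 1.924 m/s

1.924 m/s


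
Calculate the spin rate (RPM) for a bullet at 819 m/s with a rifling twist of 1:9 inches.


twist_m = 9*0.0254 = 0.2286 m
spin = v/twist = 819/0.2286 = 3582.677 rev/s
RPM = spin*60 = 3582.677*60 ≈ 214961 RPM

214961 RPM


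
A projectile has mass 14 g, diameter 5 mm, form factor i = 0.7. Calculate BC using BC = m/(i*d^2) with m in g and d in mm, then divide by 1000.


BC = m/(i*d^2*1000) = 14/(0.7 * 5^2 * 1000) = 0.0008

0.0008


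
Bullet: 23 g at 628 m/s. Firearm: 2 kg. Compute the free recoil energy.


v_r = m_p*v_p/m_gun = 0.023*628/2 = 7.222 m/s, E_r = 0.5*m_gun*v_r^2 = 0.5*2*7.222^2 = 52.16 J

52.16 J


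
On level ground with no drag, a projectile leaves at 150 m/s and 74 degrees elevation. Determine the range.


R = v0^2 * sin(2*theta) / g = 150^2 * sin(2*74°) / 9.81 = 1215 m

1215 m


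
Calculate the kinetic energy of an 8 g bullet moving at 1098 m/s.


E = 0.5*m*v^2 = 0.5*0.008*1098^2 = 4822 J

4822 J


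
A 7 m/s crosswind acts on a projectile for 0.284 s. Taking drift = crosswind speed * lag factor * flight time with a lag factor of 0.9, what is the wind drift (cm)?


drift = v_wind * lag * t = 7 * 0.9 * 0.284 = 1.7892 m ≈ 178.9 cm

178.9 cm


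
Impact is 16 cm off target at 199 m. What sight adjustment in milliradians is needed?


1 mrad subtends 1 cm per 10 m of range, so adj = error_cm / (dist_m / 10) = 16 / (199/10) = 0.804 mrad

0.804 mrad


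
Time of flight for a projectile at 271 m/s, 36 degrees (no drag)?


T = 2*v0*sin(theta)/g = 2*271*sin(36°)/9.81 = 32.47 s

32.47 s


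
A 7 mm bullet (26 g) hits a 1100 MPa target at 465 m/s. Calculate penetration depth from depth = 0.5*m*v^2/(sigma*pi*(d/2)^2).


A = pi*(d/2)^2 = pi*(7/2)^2 = 38.4845 mm^2
E = 0.5*m*v^2 = 0.5*0.026*465^2 = 2810.92 J
depth = E/(sigma*A) = 2810.92 J / (1100 MPa * 38.4845 mm^2) = 2810.92/(1100 * 38.4845) m = 0.0664004 m ≈ 66.4 mm

66.4 mm


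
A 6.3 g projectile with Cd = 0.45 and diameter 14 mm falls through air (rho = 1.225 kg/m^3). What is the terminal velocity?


A = pi*(d/2)^2 = pi*(14/2000)^2 = 1.53938e-04 m^2
vt = sqrt(2mg/(Cd*rho*A)) = sqrt(2*0.0063*9.81/(0.45 * 1.225 * 1.53938e-04)) = 38.17 m/s

38.17 m/s


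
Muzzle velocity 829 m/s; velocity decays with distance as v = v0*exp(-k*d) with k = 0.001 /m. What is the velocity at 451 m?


v = v0*exp(-k*d) = 829*exp(-0.001*451) = 528.1 m/s

528.1 m/s


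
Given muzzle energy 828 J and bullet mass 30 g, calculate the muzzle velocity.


v = sqrt(2*E/m) = sqrt(2*828/0.03) = 234.9 m/s

234.9 m/s


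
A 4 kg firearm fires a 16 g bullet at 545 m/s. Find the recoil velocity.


v_recoil = m_p * v_p / m_gun = 0.016 * 545 / 4 = 2.18 m/s

2.18 m/s


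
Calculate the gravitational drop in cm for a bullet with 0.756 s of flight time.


drop = 0.5*g*t^2 = 0.5*9.81*0.756^2 = 2.80338 m ≈ 280.3 cm

280.3 cm


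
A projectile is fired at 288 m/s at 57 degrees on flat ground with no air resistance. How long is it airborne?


T = 2*v0*sin(theta)/g = 2*288*sin(57°)/9.81 = 49.24 s

49.24 s


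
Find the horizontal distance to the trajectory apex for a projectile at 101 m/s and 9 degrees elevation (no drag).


R = v0^2*sin(2*theta)/g = 101^2*sin(2*9°)/9.81 = 321.334 m
apex_dist = R/2 = 321.334/2 = 160.7 m

160.7 m


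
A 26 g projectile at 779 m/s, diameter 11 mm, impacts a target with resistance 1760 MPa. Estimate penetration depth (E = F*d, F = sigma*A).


A = pi*(d/2)^2 = pi*(11/2)^2 = 95.0332 mm^2
E = 0.5*m*v^2 = 0.5*0.026*779^2 = 7888.93 J
depth = E/(sigma*A) = 7888.93 J / (1760 MPa * 95.0332 mm^2) = 7888.93/(1760 * 95.0332) m = 0.0471661 m ≈ 47.17 mm

47.17 mm


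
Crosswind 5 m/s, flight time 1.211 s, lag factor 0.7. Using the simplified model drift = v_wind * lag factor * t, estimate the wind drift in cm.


drift = v_wind * lag * t = 5 * 0.7 * 1.211 = 4.2385 m ≈ 423.9 cm

423.9 cm


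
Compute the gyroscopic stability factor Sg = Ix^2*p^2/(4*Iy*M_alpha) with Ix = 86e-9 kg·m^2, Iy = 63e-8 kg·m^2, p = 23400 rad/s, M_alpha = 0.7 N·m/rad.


Sg = Ix^2 * p^2 / (4 * Iy * M_alpha) = (86e-9)^2 * 23400^2 / (4 * 63e-8 * 0.7) = 2.296

2.296


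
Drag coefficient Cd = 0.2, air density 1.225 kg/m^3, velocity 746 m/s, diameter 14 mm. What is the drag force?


A = pi*(d/2)^2 = pi*(14/2000)^2 = 1.53938e-04 m^2
Fd = 0.5*Cd*rho*A*v^2 = 0.5*0.2*1.225*1.53938e-04*746^2 = 10.49 N

10.49 N


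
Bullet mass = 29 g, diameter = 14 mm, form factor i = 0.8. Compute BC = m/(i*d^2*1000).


BC = m/(i*d^2*1000) = 29/(0.8 * 14^2 * 1000) = 0.0001849

0.0001849


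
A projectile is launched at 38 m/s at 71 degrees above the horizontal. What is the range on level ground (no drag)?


R = v0^2 * sin(2*theta) / g = 38^2 * sin(2*71°) / 9.81 = 90.62 m

90.62 m


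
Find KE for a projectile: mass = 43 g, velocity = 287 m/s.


E = 0.5*m*v^2 = 0.5*0.043*287^2 = 1771 J

1771 J


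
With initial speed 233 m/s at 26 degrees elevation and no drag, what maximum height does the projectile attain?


H = (v0*sin(theta))^2 / (2g) = (233*sin(26°))^2 / (2*9.81) = 531.7 m

531.7 m


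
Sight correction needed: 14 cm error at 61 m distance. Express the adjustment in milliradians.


1 mrad subtends 1 cm per 10 m of range, so adj = error_cm / (dist_m / 10) = 14 / (61/10) = 2.295 mrad

2.295 mrad


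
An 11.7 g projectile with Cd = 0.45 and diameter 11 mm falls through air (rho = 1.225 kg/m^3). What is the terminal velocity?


A = pi*(d/2)^2 = pi*(11/2000)^2 = 9.50332e-05 m^2
vt = sqrt(2mg/(Cd*rho*A)) = sqrt(2*0.0117*9.81/(0.45 * 1.225 * 9.50332e-05)) = 66.2 m/s

66.2 m/s


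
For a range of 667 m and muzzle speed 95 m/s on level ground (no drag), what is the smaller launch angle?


sin(2*theta) = R*g/v0^2 = 667*9.81/95^2 = 0.725016, theta = arcsin(0.725016)/2 = 23.24°

23.24 degrees


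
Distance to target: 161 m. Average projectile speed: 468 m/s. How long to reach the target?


t = d/v = 161/468 = 0.344 s

0.344 s


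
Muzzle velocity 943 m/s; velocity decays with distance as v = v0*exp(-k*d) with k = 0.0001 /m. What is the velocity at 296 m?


v = v0*exp(-k*d) = 943*exp(-0.0001*296) = 915.5 m/s

915.5 m/s


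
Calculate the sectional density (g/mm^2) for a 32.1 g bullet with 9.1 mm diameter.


SD = m/d^2 = 32.1/9.1^2 = 0.3876 g/mm^2

0.3876 g/mm^2


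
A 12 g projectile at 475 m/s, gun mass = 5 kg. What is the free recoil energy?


v_r = m_p*v_p/m_gun = 0.012*475/5 = 1.14 m/s, E_r = 0.5*m_gun*v_r^2 = 0.5*5*1.14^2 = 3.249 J

3.249 J


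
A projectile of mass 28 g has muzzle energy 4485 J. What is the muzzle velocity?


v = sqrt(2*E/m) = sqrt(2*4485/0.028) = 566 m/s

566 m/s


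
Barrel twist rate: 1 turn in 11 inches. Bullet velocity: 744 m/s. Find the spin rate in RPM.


twist_m = 11*0.0254 = 0.2794 m
spin = v/twist = 744/0.2794 = 2662.849 rev/s
RPM = spin*60 = 2662.849*60 ≈ 159771 RPM

159771 RPM


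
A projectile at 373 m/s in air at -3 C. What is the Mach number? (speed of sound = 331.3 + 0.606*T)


a = 331.3 + 0.606*(-3) = 329.482 m/s
M = v/a = 373/329.482 = 1.132

1.132


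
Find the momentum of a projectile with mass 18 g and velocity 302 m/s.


p = m*v = 0.018*302 = 5.436 kg·m/s

5.436 kg·m/s


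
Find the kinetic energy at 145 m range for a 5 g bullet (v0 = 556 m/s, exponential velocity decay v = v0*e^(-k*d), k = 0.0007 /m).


v = v0*exp(-k*d) = 556*exp(-0.0007*145) = 502.336 m/s
E = 0.5*m*v^2 = 0.5*0.005*502.336^2 = 630.9 J

630.9 J


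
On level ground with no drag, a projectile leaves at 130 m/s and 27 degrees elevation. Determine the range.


R = v0^2 * sin(2*theta) / g = 130^2 * sin(2*27°) / 9.81 = 1394 m

1394 m


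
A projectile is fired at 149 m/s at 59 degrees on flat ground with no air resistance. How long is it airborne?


T = 2*v0*sin(theta)/g = 2*149*sin(59°)/9.81 = 26.04 s

26.04 s


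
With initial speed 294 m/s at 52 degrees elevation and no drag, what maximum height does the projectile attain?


H = (v0*sin(theta))^2 / (2g) = (294*sin(52°))^2 / (2*9.81) = 2736 m

2736 m


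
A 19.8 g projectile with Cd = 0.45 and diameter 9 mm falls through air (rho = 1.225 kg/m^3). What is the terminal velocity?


A = pi*(d/2)^2 = pi*(9/2000)^2 = 6.36173e-05 m^2
vt = sqrt(2mg/(Cd*rho*A)) = sqrt(2*0.0198*9.81/(0.45 * 1.225 * 6.36173e-05)) = 105.2 m/s

105.2 m/s


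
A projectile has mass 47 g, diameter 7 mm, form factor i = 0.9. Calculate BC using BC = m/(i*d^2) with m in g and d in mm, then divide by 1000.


BC = m/(i*d^2*1000) = 47/(0.9 * 7^2 * 1000) = 0.001066

0.001066


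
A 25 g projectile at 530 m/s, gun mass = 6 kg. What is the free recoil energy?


v_r = m_p*v_p/m_gun = 0.025*530/6 = 2.20833 m/s, E_r = 0.5*m_gun*v_r^2 = 0.5*6*2.20833^2 = 14.63 J

14.63 J


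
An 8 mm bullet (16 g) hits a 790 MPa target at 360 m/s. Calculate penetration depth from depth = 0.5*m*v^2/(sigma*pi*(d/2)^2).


A = pi*(d/2)^2 = pi*(8/2)^2 = 50.2655 mm^2
E = 0.5*m*v^2 = 0.5*0.016*360^2 = 1036.8 J
depth = E/(sigma*A) = 1036.8 J / (790 MPa * 50.2655 mm^2) = 1036.8/(790 * 50.2655) m = 0.0261095 m ≈ 26.11 mm

26.11 mm


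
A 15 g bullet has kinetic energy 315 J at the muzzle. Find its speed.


v = sqrt(2*E/m) = sqrt(2*315/0.015) = 204.9 m/s

204.9 m/s


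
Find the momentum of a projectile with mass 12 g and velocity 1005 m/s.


p = m*v = 0.012*1005 = 12.06 kg·m/s

12.06 kg·m/s


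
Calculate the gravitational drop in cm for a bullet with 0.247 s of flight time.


drop = 0.5*g*t^2 = 0.5*9.81*0.247^2 = 0.299249 m ≈ 29.92 cm

29.92 cm


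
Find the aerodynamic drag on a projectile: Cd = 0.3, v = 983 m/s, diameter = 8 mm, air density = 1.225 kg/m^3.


A = pi*(d/2)^2 = pi*(8/2000)^2 = 5.02655e-05 m^2
Fd = 0.5*Cd*rho*A*v^2 = 0.5*0.3*1.225*5.02655e-05*983^2 = 8.925 N

8.925 N


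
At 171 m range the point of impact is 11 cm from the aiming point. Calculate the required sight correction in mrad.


1 mrad subtends 1 cm per 10 m of range, so adj = error_cm / (dist_m / 10) = 11 / (171/10) = 0.6433 mrad

0.6433 mrad


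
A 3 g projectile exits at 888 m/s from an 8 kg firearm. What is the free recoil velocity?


v_recoil = m_p * v_p / m_gun = 0.003 * 888 / 8 = 0.333 m/s

0.333 m/s


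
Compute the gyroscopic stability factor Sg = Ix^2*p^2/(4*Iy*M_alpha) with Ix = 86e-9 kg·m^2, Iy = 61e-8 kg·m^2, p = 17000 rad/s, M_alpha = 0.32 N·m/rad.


Sg = Ix^2 * p^2 / (4 * Iy * M_alpha) = (86e-9)^2 * 17000^2 / (4 * 61e-8 * 0.32) = 2.738

2.738


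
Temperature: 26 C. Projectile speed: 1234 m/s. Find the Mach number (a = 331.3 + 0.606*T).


a = 331.3 + 0.606*(26) = 347.056 m/s
M = v/a = 1234/347.056 = 3.556

3.556


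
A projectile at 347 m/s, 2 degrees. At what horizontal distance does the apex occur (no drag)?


R = v0^2*sin(2*theta)/g = 347^2*sin(2*2°)/9.81 = 856.198 m
apex_dist = R/2 = 856.198/2 = 428.1 m

428.1 m


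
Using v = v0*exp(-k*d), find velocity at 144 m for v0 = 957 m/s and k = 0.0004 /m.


v = v0*exp(-k*d) = 957*exp(-0.0004*144) = 903.4 m/s

903.4 m/s


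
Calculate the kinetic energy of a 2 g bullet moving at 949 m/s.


E = 0.5*m*v^2 = 0.5*0.002*949^2 = 900.6 J

900.6 J


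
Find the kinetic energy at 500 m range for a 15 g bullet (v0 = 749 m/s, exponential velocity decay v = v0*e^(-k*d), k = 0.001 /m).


v = v0*exp(-k*d) = 749*exp(-0.001*500) = 454.291 m/s
E = 0.5*m*v^2 = 0.5*0.015*454.291^2 = 1548 J

1548 J


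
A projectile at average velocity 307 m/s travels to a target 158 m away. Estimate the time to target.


t = d/v = 158/307 = 0.5147 s

0.5147 s


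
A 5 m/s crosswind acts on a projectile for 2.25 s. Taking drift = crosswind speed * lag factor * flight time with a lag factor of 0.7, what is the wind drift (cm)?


drift = v_wind * lag * t = 5 * 0.7 * 2.25 = 7.875 m ≈ 787.5 cm

787.5 cm


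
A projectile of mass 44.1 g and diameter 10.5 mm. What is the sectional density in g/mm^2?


SD = m/d^2 = 44.1/10.5^2 = 0.4 g/mm^2

0.4 g/mm^2


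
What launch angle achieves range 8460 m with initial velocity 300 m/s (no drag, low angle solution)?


sin(2*theta) = R*g/v0^2 = 8460*9.81/300^2 = 0.92214, theta = arcsin(0.92214)/2 = 33.62°

33.62 degrees


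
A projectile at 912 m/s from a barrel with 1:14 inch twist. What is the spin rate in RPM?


twist_m = 14*0.0254 = 0.3556 m
spin = v/twist = 912/0.3556 = 2564.679 rev/s
RPM = spin*60 = 2564.679*60 ≈ 153881 RPM

153881 RPM


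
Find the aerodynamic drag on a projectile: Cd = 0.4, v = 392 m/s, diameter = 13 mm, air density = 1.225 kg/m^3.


A = pi*(d/2)^2 = pi*(13/2000)^2 = 1.32732e-04 m^2
Fd = 0.5*Cd*rho*A*v^2 = 0.5*0.4*1.225*1.32732e-04*392^2 = 4.997 N

4.997 N


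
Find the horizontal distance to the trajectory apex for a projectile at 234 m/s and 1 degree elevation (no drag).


R = v0^2*sin(2*theta)/g = 234^2*sin(2*1°)/9.81 = 194.797 m
apex_dist = R/2 = 194.797/2 = 97.4 m

97.4 m


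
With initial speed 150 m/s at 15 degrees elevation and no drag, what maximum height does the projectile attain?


H = (v0*sin(theta))^2 / (2g) = (150*sin(15°))^2 / (2*9.81) = 76.82 m

76.82 m


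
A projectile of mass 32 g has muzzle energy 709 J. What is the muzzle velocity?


v = sqrt(2*E/m) = sqrt(2*709/0.032) = 210.5 m/s

210.5 m/s


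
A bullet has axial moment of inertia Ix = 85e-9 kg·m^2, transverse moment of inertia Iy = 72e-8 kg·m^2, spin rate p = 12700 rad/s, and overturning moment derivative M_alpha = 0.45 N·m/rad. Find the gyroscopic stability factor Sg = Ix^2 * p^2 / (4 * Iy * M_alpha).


Sg = Ix^2 * p^2 / (4 * Iy * M_alpha) = (85e-9)^2 * 12700^2 / (4 * 72e-8 * 0.45) = 0.8992

0.8992


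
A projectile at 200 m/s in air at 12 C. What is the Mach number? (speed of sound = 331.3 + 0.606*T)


a = 331.3 + 0.606*(12) = 338.572 m/s
M = v/a = 200/338.572 = 0.5907

0.5907


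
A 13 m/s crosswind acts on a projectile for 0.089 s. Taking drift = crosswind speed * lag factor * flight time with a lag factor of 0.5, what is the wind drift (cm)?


drift = v_wind * lag * t = 13 * 0.5 * 0.089 = 0.5785 m ≈ 57.85 cm

57.85 cm


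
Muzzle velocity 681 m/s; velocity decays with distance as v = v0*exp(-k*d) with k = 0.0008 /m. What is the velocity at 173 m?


v = v0*exp(-k*d) = 681*exp(-0.0008*173) = 593 m/s

593 m/s


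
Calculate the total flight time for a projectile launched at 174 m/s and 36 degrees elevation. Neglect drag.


T = 2*v0*sin(theta)/g = 2*174*sin(36°)/9.81 = 20.85 s

20.85 s


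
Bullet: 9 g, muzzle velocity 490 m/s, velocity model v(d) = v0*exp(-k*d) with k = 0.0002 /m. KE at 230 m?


v = v0*exp(-k*d) = 490*exp(-0.0002*230) = 467.971 m/s
E = 0.5*m*v^2 = 0.5*0.009*467.971^2 = 985.5 J

985.5 J


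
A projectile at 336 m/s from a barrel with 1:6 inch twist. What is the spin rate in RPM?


twist_m = 6*0.0254 = 0.1524 m
spin = v/twist = 336/0.1524 = 2204.724 rev/s
RPM = spin*60 = 2204.724*60 ≈ 132283 RPM

132283 RPM


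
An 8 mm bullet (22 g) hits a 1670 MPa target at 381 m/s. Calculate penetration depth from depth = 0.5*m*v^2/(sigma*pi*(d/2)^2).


A = pi*(d/2)^2 = pi*(8/2)^2 = 50.2655 mm^2
E = 0.5*m*v^2 = 0.5*0.022*381^2 = 1596.77 J
depth = E/(sigma*A) = 1596.77 J / (1670 MPa * 50.2655 mm^2) = 1596.77/(1670 * 50.2655) m = 0.019022 m ≈ 19.02 mm

19.02 mm


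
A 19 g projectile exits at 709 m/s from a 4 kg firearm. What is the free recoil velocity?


v_recoil = m_p * v_p / m_gun = 0.019 * 709 / 4 = 3.368 m/s

3.368 m/s


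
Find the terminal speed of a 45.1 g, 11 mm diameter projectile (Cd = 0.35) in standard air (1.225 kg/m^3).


A = pi*(d/2)^2 = pi*(11/2000)^2 = 9.50332e-05 m^2
vt = sqrt(2mg/(Cd*rho*A)) = sqrt(2*0.0451*9.81/(0.35 * 1.225 * 9.50332e-05)) = 147.4 m/s

147.4 m/s


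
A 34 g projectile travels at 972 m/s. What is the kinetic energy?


E = 0.5*m*v^2 = 0.5*0.034*972^2 = 16061 J

16061 J


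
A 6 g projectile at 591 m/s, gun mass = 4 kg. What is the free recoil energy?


v_r = m_p*v_p/m_gun = 0.006*591/4 = 0.8865 m/s, E_r = 0.5*m_gun*v_r^2 = 0.5*4*0.8865^2 = 1.572 J

1.572 J


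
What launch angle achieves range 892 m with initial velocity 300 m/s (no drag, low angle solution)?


sin(2*theta) = R*g/v0^2 = 892*9.81/300^2 = 0.097228, theta = arcsin(0.097228)/2 = 2.79°

2.79 degrees


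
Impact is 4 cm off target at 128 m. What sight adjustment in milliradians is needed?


1 mrad subtends 1 cm per 10 m of range, so adj = error_cm / (dist_m / 10) = 4 / (128/10) = 0.3125 mrad

0.3125 mrad


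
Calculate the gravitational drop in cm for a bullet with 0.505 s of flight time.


drop = 0.5*g*t^2 = 0.5*9.81*0.505^2 = 1.2509 m ≈ 125.1 cm

125.1 cm


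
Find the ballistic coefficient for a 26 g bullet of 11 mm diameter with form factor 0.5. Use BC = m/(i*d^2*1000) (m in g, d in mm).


BC = m/(i*d^2*1000) = 26/(0.5 * 11^2 * 1000) = 0.0004298

0.0004298


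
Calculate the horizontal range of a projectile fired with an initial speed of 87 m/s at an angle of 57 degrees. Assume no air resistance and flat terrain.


R = v0^2 * sin(2*theta) / g = 87^2 * sin(2*57°) / 9.81 = 704.9 m

704.9 m


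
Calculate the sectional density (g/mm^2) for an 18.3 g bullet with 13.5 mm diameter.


SD = m/d^2 = 18.3/13.5^2 = 0.1004 g/mm^2

0.1004 g/mm^2


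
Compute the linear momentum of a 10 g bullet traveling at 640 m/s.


p = m*v = 0.01*640 = 6.4 kg·m/s

6.4 kg·m/s


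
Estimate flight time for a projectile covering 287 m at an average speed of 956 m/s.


t = d/v = 287/956 = 0.3002 s

0.3002 s


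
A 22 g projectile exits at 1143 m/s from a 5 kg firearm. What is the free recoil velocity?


v_recoil = m_p * v_p / m_gun = 0.022 * 1143 / 5 = 5.029 m/s

5.029 m/s


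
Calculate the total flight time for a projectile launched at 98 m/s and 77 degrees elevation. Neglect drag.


T = 2*v0*sin(theta)/g = 2*98*sin(77°)/9.81 = 19.47 s

19.47 s


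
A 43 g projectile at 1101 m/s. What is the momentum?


p = m*v = 0.043*1101 = 47.34 kg·m/s

47.34 kg·m/s


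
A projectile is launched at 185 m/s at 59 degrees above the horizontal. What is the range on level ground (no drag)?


R = v0^2 * sin(2*theta) / g = 185^2 * sin(2*59°) / 9.81 = 3080 m

3080 m


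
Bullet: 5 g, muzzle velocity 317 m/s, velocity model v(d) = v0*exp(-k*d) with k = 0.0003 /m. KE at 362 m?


v = v0*exp(-k*d) = 317*exp(-0.0003*362) = 284.377 m/s
E = 0.5*m*v^2 = 0.5*0.005*284.377^2 = 202.2 J

202.2 J


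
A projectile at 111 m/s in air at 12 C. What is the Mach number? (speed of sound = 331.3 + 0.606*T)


a = 331.3 + 0.606*(12) = 338.572 m/s
M = v/a = 111/338.572 = 0.3278

0.3278


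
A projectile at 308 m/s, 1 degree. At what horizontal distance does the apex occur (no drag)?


R = v0^2*sin(2*theta)/g = 308^2*sin(2*1°)/9.81 = 337.483 m
apex_dist = R/2 = 337.483/2 = 168.7 m

168.7 m


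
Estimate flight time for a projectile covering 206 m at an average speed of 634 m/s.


t = d/v = 206/634 = 0.3249 s

0.3249 s


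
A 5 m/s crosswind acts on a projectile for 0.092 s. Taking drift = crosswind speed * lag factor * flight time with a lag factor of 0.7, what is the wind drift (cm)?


drift = v_wind * lag * t = 5 * 0.7 * 0.092 = 0.322 m ≈ 32.2 cm

32.2 cm


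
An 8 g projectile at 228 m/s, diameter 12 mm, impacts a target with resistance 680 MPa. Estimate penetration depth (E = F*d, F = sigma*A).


A = pi*(d/2)^2 = pi*(12/2)^2 = 113.097 mm^2
E = 0.5*m*v^2 = 0.5*0.008*228^2 = 207.936 J
depth = E/(sigma*A) = 207.936 J / (680 MPa * 113.097 mm^2) = 207.936/(680 * 113.097) m = 0.00270376 m ≈ 2.704 mm

2.704 mm


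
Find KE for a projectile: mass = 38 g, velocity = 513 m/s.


E = 0.5*m*v^2 = 0.5*0.038*513^2 = 5000 J

5000 J


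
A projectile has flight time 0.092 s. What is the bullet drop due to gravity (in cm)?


drop = 0.5*g*t^2 = 0.5*9.81*0.092^2 = 0.0415159 m ≈ 4.152 cm

4.152 cm


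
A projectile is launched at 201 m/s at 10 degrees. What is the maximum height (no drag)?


H = (v0*sin(theta))^2 / (2g) = (201*sin(10°))^2 / (2*9.81) = 62.09 m

62.09 m


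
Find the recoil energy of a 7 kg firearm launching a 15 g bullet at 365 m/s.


v_r = m_p*v_p/m_gun = 0.015*365/7 = 0.782143 m/s, E_r = 0.5*m_gun*v_r^2 = 0.5*7*0.782143^2 = 2.141 J

2.141 J


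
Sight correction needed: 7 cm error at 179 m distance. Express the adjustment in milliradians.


1 mrad subtends 1 cm per 10 m of range, so adj = error_cm / (dist_m / 10) = 7 / (179/10) = 0.3911 mrad

0.3911 mrad


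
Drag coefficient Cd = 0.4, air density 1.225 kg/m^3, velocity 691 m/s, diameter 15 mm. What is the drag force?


A = pi*(d/2)^2 = pi*(15/2000)^2 = 1.76715e-04 m^2
Fd = 0.5*Cd*rho*A*v^2 = 0.5*0.4*1.225*1.76715e-04*691^2 = 20.67 N

20.67 N


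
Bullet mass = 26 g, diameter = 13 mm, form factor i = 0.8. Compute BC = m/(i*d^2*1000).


BC = m/(i*d^2*1000) = 26/(0.8 * 13^2 * 1000) = 0.0001923

0.0001923


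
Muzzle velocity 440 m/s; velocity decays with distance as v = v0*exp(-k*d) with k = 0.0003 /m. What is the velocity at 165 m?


v = v0*exp(-k*d) = 440*exp(-0.0003*165) = 418.8 m/s

418.8 m/s


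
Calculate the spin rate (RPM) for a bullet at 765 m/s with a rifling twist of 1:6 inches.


twist_m = 6*0.0254 = 0.1524 m
spin = v/twist = 765/0.1524 = 5019.685 rev/s
RPM = spin*60 = 5019.685*60 ≈ 301181 RPM

301181 RPM


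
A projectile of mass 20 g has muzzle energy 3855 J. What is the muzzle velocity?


v = sqrt(2*E/m) = sqrt(2*3855/0.02) = 620.9 m/s

620.9 m/s


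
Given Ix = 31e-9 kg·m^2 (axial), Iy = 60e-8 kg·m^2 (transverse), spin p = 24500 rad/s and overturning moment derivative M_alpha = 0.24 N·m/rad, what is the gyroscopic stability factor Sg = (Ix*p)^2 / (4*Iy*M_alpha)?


Sg = Ix^2 * p^2 / (4 * Iy * M_alpha) = (31e-9)^2 * 24500^2 / (4 * 60e-8 * 0.24) = 1.001

1.001


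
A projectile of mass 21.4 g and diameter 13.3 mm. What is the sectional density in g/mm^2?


SD = m/d^2 = 21.4/13.3^2 = 0.121 g/mm^2

0.121 g/mm^2


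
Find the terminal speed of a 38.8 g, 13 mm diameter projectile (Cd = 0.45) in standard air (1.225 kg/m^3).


A = pi*(d/2)^2 = pi*(13/2000)^2 = 1.32732e-04 m^2
vt = sqrt(2mg/(Cd*rho*A)) = sqrt(2*0.0388*9.81/(0.45 * 1.225 * 1.32732e-04)) = 102 m/s

102 m/s


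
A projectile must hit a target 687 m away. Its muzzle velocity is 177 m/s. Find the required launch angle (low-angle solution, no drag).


sin(2*theta) = R*g/v0^2 = 687*9.81/177^2 = 0.215119, theta = arcsin(0.215119)/2 = 6.211°

6.211 degrees


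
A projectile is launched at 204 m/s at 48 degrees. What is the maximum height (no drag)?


H = (v0*sin(theta))^2 / (2g) = (204*sin(48°))^2 / (2*9.81) = 1171 m

1171 m


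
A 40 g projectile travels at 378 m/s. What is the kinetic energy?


E = 0.5*m*v^2 = 0.5*0.04*378^2 = 2858 J

2858 J


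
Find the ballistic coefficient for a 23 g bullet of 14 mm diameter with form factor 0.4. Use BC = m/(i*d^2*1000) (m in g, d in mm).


BC = m/(i*d^2*1000) = 23/(0.4 * 14^2 * 1000) = 0.0002934

0.0002934


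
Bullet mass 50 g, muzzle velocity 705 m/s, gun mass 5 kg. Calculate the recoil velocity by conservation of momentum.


v_recoil = m_p * v_p / m_gun = 0.05 * 705 / 5 = 7.05 m/s

7.05 m/s


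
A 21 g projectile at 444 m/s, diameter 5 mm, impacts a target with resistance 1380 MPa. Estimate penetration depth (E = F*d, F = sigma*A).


A = pi*(d/2)^2 = pi*(5/2)^2 = 19.635 mm^2
E = 0.5*m*v^2 = 0.5*0.021*444^2 = 2069.93 J
depth = E/(sigma*A) = 2069.93 J / (1380 MPa * 19.635 mm^2) = 2069.93/(1380 * 19.635) m = 0.0763917 m ≈ 76.39 mm

76.39 mm


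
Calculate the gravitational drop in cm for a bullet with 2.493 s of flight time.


drop = 0.5*g*t^2 = 0.5*9.81*2.493^2 = 30.4848 m ≈ 3048 cm

3048 cm


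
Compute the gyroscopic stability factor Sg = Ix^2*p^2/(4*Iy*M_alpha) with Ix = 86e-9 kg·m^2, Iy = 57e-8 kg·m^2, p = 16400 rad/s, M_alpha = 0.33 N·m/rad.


Sg = Ix^2 * p^2 / (4 * Iy * M_alpha) = (86e-9)^2 * 16400^2 / (4 * 57e-8 * 0.33) = 2.644

2.644


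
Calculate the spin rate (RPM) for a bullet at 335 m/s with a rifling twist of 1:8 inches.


twist_m = 8*0.0254 = 0.2032 m
spin = v/twist = 335/0.2032 = 1648.622 rev/s
RPM = spin*60 = 1648.622*60 ≈ 98917 RPM

98917 RPM


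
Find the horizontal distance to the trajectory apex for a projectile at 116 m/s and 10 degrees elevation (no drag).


R = v0^2*sin(2*theta)/g = 116^2*sin(2*10°)/9.81 = 469.136 m
apex_dist = R/2 = 469.136/2 = 234.6 m

234.6 m


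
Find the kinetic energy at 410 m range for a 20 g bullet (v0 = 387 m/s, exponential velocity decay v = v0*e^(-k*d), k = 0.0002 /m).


v = v0*exp(-k*d) = 387*exp(-0.0002*410) = 356.532 m/s
E = 0.5*m*v^2 = 0.5*0.02*356.532^2 = 1271 J

1271 J


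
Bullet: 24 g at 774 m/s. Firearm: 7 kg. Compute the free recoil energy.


v_r = m_p*v_p/m_gun = 0.024*774/7 = 2.65371 m/s, E_r = 0.5*m_gun*v_r^2 = 0.5*7*2.65371^2 = 24.65 J

24.65 J


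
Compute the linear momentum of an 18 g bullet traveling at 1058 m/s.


p = m*v = 0.018*1058 = 19.04 kg·m/s

19.04 kg·m/s


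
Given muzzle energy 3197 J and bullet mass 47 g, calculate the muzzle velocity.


v = sqrt(2*E/m) = sqrt(2*3197/0.047) = 368.8 m/s

368.8 m/s


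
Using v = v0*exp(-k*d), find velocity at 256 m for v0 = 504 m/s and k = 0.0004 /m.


v = v0*exp(-k*d) = 504*exp(-0.0004*256) = 454.9 m/s

454.9 m/s


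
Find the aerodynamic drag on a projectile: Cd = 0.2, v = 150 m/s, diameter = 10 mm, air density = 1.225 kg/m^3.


A = pi*(d/2)^2 = pi*(10/2000)^2 = 7.85398e-05 m^2
Fd = 0.5*Cd*rho*A*v^2 = 0.5*0.2*1.225*7.85398e-05*150^2 = 0.2165 N

0.2165 N


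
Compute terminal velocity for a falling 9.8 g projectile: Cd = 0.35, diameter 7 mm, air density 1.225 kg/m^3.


A = pi*(d/2)^2 = pi*(7/2000)^2 = 3.84845e-05 m^2
vt = sqrt(2mg/(Cd*rho*A)) = sqrt(2*0.0098*9.81/(0.35 * 1.225 * 3.84845e-05)) = 107.9 m/s

107.9 m/s


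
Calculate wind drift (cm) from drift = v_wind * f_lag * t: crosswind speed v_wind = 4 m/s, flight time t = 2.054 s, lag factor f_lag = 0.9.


drift = v_wind * lag * t = 4 * 0.9 * 2.054 = 7.3944 m ≈ 739.4 cm

739.4 cm


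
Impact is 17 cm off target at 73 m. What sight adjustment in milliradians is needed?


1 mrad subtends 1 cm per 10 m of range, so adj = error_cm / (dist_m / 10) = 17 / (73/10) = 2.329 mrad

2.329 mrad


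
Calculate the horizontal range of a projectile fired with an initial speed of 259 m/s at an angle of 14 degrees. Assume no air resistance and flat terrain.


R = v0^2 * sin(2*theta) / g = 259^2 * sin(2*14°) / 9.81 = 3210 m

3210 m


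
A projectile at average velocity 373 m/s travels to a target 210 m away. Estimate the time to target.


t = d/v = 210/373 = 0.563 s

0.563 s


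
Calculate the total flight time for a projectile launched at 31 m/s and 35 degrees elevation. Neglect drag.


T = 2*v0*sin(theta)/g = 2*31*sin(35°)/9.81 = 3.625 s

3.625 s


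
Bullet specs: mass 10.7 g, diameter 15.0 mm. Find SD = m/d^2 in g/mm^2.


SD = m/d^2 = 10.7/15.0^2 = 0.04756 g/mm^2

0.04756 g/mm^2


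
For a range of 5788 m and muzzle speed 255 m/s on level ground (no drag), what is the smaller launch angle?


sin(2*theta) = R*g/v0^2 = 5788*9.81/255^2 = 0.873207, theta = arcsin(0.873207)/2 = 30.42°

30.42 degrees


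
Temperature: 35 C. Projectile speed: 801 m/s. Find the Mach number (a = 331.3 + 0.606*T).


a = 331.3 + 0.606*(35) = 352.51 m/s
M = v/a = 801/352.51 = 2.272

2.272


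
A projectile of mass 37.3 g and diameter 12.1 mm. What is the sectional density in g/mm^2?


SD = m/d^2 = 37.3/12.1^2 = 0.2548 g/mm^2

0.2548 g/mm^2


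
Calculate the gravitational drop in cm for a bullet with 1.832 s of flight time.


drop = 0.5*g*t^2 = 0.5*9.81*1.832^2 = 16.4623 m ≈ 1646 cm

1646 cm


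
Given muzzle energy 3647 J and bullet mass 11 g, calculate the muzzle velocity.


v = sqrt(2*E/m) = sqrt(2*3647/0.011) = 814.3 m/s

814.3 m/s


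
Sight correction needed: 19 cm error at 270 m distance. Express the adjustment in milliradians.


1 mrad subtends 1 cm per 10 m of range, so adj = error_cm / (dist_m / 10) = 19 / (270/10) = 0.7037 mrad

0.7037 mrad


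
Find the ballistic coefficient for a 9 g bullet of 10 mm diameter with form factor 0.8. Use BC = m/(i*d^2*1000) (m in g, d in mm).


BC = m/(i*d^2*1000) = 9/(0.8 * 10^2 * 1000) = 0.0001125

0.0001125


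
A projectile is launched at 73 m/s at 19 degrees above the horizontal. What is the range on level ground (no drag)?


R = v0^2 * sin(2*theta) / g = 73^2 * sin(2*19°) / 9.81 = 334.4 m

334.4 m


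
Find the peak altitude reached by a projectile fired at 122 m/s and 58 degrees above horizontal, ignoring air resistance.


H = (v0*sin(theta))^2 / (2g) = (122*sin(58°))^2 / (2*9.81) = 545.6 m

545.6 m


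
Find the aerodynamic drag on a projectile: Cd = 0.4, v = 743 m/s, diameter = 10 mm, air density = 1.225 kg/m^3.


A = pi*(d/2)^2 = pi*(10/2000)^2 = 7.85398e-05 m^2
Fd = 0.5*Cd*rho*A*v^2 = 0.5*0.4*1.225*7.85398e-05*743^2 = 10.62 N

10.62 N


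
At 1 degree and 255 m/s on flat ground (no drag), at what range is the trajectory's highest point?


R = v0^2*sin(2*theta)/g = 255^2*sin(2*1°)/9.81 = 231.329 m
apex_dist = R/2 = 231.329/2 = 115.7 m

115.7 m


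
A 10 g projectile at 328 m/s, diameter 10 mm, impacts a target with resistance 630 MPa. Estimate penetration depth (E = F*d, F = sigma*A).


A = pi*(d/2)^2 = pi*(10/2)^2 = 78.5398 mm^2
E = 0.5*m*v^2 = 0.5*0.01*328^2 = 537.92 J
depth = E/(sigma*A) = 537.92 J / (630 MPa * 78.5398 mm^2) = 537.92/(630 * 78.5398) m = 0.0108714 m ≈ 10.87 mm

10.87 mm


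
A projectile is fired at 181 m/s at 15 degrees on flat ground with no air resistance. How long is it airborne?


T = 2*v0*sin(theta)/g = 2*181*sin(15°)/9.81 = 9.551 s

9.551 s


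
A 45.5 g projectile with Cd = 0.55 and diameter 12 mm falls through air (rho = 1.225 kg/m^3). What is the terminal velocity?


A = pi*(d/2)^2 = pi*(12/2000)^2 = 1.13097e-04 m^2
vt = sqrt(2mg/(Cd*rho*A)) = sqrt(2*0.0455*9.81/(0.55 * 1.225 * 1.13097e-04)) = 108.2 m/s

108.2 m/s


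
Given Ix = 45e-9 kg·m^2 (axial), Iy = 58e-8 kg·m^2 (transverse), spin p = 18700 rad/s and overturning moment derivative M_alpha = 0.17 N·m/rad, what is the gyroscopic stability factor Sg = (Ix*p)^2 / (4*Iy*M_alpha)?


Sg = Ix^2 * p^2 / (4 * Iy * M_alpha) = (45e-9)^2 * 18700^2 / (4 * 58e-8 * 0.17) = 1.795

1.795


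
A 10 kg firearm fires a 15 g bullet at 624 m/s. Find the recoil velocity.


v_recoil = m_p * v_p / m_gun = 0.015 * 624 / 10 = 0.936 m/s

0.936 m/s


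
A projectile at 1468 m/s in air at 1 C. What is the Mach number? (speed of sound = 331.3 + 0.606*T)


a = 331.3 + 0.606*(1) = 331.906 m/s
M = v/a = 1468/331.906 = 4.423

4.423


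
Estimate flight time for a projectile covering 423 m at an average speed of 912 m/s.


t = d/v = 423/912 = 0.4638 s

0.4638 s


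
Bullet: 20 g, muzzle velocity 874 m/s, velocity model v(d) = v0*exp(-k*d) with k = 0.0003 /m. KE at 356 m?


v = v0*exp(-k*d) = 874*exp(-0.0003*356) = 785.469 m/s
E = 0.5*m*v^2 = 0.5*0.02*785.469^2 = 6170 J

6170 J


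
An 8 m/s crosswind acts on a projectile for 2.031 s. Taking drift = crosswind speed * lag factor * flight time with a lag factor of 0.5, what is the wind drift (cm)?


drift = v_wind * lag * t = 8 * 0.5 * 2.031 = 8.124 m ≈ 812.4 cm

812.4 cm


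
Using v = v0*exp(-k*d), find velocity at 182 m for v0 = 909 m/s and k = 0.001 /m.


v = v0*exp(-k*d) = 909*exp(-0.001*182) = 757.7 m/s

757.7 m/s


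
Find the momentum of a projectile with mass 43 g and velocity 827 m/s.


p = m*v = 0.043*827 = 35.56 kg·m/s

35.56 kg·m/s


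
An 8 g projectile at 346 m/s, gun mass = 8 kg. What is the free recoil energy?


v_r = m_p*v_p/m_gun = 0.008*346/8 = 0.346 m/s, E_r = 0.5*m_gun*v_r^2 = 0.5*8*0.346^2 = 0.4789 J

0.4789 J


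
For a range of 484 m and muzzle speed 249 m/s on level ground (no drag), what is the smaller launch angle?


sin(2*theta) = R*g/v0^2 = 484*9.81/249^2 = 0.0765801, theta = arcsin(0.0765801)/2 = 2.196°

2.196 degrees


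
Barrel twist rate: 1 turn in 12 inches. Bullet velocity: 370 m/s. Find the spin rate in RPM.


twist_m = 12*0.0254 = 0.3048 m
spin = v/twist = 370/0.3048 = 1213.911 rev/s
RPM = spin*60 = 1213.911*60 ≈ 72835 RPM

72835 RPM


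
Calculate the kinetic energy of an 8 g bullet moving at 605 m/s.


E = 0.5*m*v^2 = 0.5*0.008*605^2 = 1464 J

1464 J


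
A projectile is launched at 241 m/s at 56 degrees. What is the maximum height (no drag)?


H = (v0*sin(theta))^2 / (2g) = (241*sin(56°))^2 / (2*9.81) = 2035 m

2035 m


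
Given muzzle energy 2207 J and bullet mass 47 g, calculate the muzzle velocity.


v = sqrt(2*E/m) = sqrt(2*2207/0.047) = 306.5 m/s

306.5 m/s


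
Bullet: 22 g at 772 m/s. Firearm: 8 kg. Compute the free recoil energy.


v_r = m_p*v_p/m_gun = 0.022*772/8 = 2.123 m/s, E_r = 0.5*m_gun*v_r^2 = 0.5*8*2.123^2 = 18.03 J

18.03 J


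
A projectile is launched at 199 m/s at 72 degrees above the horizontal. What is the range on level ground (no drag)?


R = v0^2 * sin(2*theta) / g = 199^2 * sin(2*72°) / 9.81 = 2373 m

2373 m


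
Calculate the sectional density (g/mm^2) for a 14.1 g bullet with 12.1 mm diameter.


SD = m/d^2 = 14.1/12.1^2 = 0.0963 g/mm^2

0.0963 g/mm^2


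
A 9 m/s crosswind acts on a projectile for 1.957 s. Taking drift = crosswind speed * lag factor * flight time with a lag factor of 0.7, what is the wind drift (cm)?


drift = v_wind * lag * t = 9 * 0.7 * 1.957 = 12.3291 m ≈ 1233 cm

1233 cm


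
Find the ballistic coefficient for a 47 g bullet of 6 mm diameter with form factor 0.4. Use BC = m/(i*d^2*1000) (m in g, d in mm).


BC = m/(i*d^2*1000) = 47/(0.4 * 6^2 * 1000) = 0.003264

0.003264


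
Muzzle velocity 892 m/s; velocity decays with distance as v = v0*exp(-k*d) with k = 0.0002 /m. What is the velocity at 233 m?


v = v0*exp(-k*d) = 892*exp(-0.0002*233) = 851.4 m/s

851.4 m/s


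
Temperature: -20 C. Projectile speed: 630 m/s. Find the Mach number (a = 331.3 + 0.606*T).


a = 331.3 + 0.606*(-20) = 319.18 m/s
M = v/a = 630/319.18 = 1.974

1.974


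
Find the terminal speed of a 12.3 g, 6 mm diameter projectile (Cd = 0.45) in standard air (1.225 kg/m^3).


A = pi*(d/2)^2 = pi*(6/2000)^2 = 2.82743e-05 m^2
vt = sqrt(2mg/(Cd*rho*A)) = sqrt(2*0.0123*9.81/(0.45 * 1.225 * 2.82743e-05)) = 124.4 m/s

124.4 m/s


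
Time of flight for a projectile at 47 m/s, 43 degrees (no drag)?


T = 2*v0*sin(theta)/g = 2*47*sin(43°)/9.81 = 6.535 s

6.535 s


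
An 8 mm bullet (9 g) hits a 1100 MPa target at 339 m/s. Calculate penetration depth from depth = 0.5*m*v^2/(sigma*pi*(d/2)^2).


A = pi*(d/2)^2 = pi*(8/2)^2 = 50.2655 mm^2
E = 0.5*m*v^2 = 0.5*0.009*339^2 = 517.144 J
depth = E/(sigma*A) = 517.144 J / (1100 MPa * 50.2655 mm^2) = 517.144/(1100 * 50.2655) m = 0.00935297 m ≈ 9.353 mm

9.353 mm


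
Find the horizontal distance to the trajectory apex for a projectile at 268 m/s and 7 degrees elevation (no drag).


R = v0^2*sin(2*theta)/g = 268^2*sin(2*7°)/9.81 = 1771.23 m
apex_dist = R/2 = 1771.23/2 = 885.6 m

885.6 m


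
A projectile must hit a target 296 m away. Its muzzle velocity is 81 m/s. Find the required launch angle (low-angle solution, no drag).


sin(2*theta) = R*g/v0^2 = 296*9.81/81^2 = 0.442579, theta = arcsin(0.442579)/2 = 13.13°

13.13 degrees


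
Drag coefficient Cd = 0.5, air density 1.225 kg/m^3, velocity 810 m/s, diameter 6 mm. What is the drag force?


A = pi*(d/2)^2 = pi*(6/2000)^2 = 2.82743e-05 m^2
Fd = 0.5*Cd*rho*A*v^2 = 0.5*0.5*1.225*2.82743e-05*810^2 = 5.681 N

5.681 N


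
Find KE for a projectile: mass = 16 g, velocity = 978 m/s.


E = 0.5*m*v^2 = 0.5*0.016*978^2 = 7652 J

7652 J


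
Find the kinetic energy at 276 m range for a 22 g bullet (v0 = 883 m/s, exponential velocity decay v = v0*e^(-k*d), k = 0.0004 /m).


v = v0*exp(-k*d) = 883*exp(-0.0004*276) = 790.705 m/s
E = 0.5*m*v^2 = 0.5*0.022*790.705^2 = 6877 J

6877 J


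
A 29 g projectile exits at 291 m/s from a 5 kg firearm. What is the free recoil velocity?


v_recoil = m_p * v_p / m_gun = 0.029 * 291 / 5 = 1.688 m/s

1.688 m/s


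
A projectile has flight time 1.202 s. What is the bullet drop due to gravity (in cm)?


drop = 0.5*g*t^2 = 0.5*9.81*1.202^2 = 7.08676 m ≈ 708.7 cm

708.7 cm


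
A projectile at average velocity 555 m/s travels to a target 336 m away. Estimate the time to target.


t = d/v = 336/555 = 0.6054 s

0.6054 s


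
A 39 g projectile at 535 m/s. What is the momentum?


p = m*v = 0.039*535 = 20.86 kg·m/s

20.86 kg·m/s


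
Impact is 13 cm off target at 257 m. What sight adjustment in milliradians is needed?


1 mrad subtends 1 cm per 10 m of range, so adj = error_cm / (dist_m / 10) = 13 / (257/10) = 0.5058 mrad

0.5058 mrad
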